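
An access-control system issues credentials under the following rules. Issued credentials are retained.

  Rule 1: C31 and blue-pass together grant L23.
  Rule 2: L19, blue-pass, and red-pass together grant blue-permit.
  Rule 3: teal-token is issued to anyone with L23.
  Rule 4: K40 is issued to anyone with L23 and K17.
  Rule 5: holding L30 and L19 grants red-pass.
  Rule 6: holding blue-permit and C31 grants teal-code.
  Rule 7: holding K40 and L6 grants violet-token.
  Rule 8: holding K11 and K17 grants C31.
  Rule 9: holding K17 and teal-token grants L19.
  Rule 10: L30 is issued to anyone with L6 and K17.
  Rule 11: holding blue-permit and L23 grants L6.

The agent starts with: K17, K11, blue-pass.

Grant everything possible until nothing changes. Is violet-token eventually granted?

violet-token would need K40 and L6 (Rule 7), but L6 is never granted.

No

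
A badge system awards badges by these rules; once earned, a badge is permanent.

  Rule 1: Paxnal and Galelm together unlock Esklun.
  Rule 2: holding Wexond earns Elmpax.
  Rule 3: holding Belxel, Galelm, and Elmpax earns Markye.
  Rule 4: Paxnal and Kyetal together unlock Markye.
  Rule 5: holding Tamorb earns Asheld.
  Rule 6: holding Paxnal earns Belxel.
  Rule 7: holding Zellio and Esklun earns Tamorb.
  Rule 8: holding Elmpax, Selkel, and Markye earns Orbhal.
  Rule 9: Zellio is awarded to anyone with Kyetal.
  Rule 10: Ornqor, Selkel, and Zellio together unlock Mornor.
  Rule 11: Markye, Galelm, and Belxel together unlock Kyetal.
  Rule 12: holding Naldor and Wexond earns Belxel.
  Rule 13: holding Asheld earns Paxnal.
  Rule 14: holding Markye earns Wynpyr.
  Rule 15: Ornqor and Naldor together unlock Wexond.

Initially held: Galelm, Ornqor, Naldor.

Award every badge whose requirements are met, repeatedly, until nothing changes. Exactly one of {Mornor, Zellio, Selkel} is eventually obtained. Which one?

With Ornqor and Naldor, Wexond is earned (Rule 15).
With Naldor and Wexond, Belxel is earned (Rule 12).
With Wexond, Elmpax is earned (Rule 2).
With Belxel, Galelm, and Elmpax, Markye is earned (Rule 3).
With Markye, Galelm, and Belxel, Kyetal is earned (Rule 11).
With Kyetal, Zellio is earned (Rule 9).
No rule produces Selkel, and it is not given. Mornor would need Ornqor, Selkel, and Zellio (Rule 10), but Selkel is never earned.

Zellio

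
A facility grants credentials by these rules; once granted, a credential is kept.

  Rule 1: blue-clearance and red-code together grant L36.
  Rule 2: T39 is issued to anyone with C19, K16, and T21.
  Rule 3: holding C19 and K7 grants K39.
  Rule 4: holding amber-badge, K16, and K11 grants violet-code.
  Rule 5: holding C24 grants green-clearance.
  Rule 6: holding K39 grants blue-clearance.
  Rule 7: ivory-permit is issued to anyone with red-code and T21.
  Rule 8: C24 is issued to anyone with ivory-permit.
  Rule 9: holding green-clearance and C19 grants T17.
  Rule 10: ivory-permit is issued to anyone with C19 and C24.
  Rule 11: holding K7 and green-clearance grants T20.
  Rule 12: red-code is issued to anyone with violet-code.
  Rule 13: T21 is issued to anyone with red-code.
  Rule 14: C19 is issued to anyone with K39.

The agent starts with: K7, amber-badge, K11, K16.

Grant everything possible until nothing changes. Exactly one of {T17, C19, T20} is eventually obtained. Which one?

T20

Holding amber-badge, K16, and K11 grants violet-code (Rule 4).
Holding violet-code grants red-code (Rule 12).
Holding red-code grants T21 (Rule 13).
Holding red-code and T21 grants ivory-permit (Rule 7).
Holding ivory-permit grants C24 (Rule 8).
Holding C24 grants green-clearance (Rule 5).
Holding K7 and green-clearance grants T20 (Rule 11).
T17 would need green-clearance and C19 (Rule 9), but C19 is never granted. C19 would need K39 (Rule 14), but K39 is never granted.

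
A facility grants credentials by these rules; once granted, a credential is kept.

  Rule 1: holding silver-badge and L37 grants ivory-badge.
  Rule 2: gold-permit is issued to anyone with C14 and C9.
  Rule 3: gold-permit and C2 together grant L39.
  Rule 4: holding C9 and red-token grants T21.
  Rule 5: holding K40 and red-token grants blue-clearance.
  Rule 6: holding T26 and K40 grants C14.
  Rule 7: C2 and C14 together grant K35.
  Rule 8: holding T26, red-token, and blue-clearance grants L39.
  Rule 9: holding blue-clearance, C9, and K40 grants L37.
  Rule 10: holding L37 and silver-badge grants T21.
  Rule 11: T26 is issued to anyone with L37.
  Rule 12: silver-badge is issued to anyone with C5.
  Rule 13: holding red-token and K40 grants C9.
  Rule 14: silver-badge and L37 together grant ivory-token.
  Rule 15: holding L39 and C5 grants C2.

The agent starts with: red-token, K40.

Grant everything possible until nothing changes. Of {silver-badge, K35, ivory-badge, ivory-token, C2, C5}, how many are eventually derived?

0

silver-badge would need C5 (Rule 12), but C5 is never granted.
K35 would need C2 and C14 (Rule 7), but C2 is never granted.
ivory-badge would need silver-badge and L37 (Rule 1), but silver-badge is never granted.
ivory-token would need silver-badge and L37 (Rule 14), but silver-badge is never granted.
C2 would need L39 and C5 (Rule 15), but C5 is never granted.
No rule produces C5, and it is not given.
None of the 6 are reached.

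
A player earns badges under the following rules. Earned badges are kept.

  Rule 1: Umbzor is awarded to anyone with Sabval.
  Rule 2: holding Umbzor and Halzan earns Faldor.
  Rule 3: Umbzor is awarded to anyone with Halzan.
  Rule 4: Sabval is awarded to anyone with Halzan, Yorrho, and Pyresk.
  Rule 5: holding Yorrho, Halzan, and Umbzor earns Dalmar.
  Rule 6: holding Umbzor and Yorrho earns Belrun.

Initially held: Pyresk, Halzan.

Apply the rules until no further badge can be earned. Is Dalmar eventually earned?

No

Dalmar would need Yorrho, Halzan, and Umbzor (Rule 5), but Yorrho is never earned.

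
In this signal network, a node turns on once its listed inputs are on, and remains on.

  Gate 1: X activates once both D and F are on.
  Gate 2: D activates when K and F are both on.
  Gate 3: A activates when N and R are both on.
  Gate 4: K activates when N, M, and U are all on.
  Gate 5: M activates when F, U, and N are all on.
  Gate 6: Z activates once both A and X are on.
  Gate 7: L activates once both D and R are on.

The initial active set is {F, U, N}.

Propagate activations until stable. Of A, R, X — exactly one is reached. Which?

F, U, and N are on, so M activates (Gate 5).
N, M, and U are on, so K activates (Gate 4).
K and F are on, so D activates (Gate 2).
Gate 1: D and F on → X on.
A would need N and R (Gate 3), but R never turns on. No rule produces R, and it is not given.

X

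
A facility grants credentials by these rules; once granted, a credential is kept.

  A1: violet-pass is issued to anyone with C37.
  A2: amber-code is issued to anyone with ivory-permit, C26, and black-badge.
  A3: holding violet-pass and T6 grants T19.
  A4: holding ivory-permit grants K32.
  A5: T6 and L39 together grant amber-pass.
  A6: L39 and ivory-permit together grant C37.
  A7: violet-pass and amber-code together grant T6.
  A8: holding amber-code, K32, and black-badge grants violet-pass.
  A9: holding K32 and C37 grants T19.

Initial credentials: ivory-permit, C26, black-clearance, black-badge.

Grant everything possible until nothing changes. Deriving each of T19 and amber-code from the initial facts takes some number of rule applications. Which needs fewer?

amber-code

amber-code: Holding ivory-permit, C26, and black-badge grants amber-code (A2). [1 rule application]
T19: Holding ivory-permit, C26, and black-badge grants amber-code (A2). Holding ivory-permit grants K32 (A4). Holding amber-code, K32, and black-badge grants violet-pass (A8). Holding violet-pass and amber-code grants T6 (A7). Holding violet-pass and T6 grants T19 (A3). [5 rule applications]
amber-code needs fewer.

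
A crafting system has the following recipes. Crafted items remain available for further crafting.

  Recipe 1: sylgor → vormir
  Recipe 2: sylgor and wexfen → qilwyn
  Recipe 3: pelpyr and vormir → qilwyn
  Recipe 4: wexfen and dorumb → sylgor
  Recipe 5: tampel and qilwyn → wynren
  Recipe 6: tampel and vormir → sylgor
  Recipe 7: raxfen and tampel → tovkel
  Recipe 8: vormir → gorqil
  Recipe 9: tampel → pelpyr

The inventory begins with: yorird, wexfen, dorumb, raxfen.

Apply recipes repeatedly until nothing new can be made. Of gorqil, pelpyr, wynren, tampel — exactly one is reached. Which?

gorqil

wexfen and dorumb → sylgor (Recipe 4).
Using Recipe 1, sylgor makes vormir.
Using Recipe 8, vormir makes gorqil.
pelpyr would need tampel (Recipe 9), but tampel is never obtained. No rule produces tampel, and it is not given. wynren would need tampel and qilwyn (Recipe 5), but tampel is never obtained.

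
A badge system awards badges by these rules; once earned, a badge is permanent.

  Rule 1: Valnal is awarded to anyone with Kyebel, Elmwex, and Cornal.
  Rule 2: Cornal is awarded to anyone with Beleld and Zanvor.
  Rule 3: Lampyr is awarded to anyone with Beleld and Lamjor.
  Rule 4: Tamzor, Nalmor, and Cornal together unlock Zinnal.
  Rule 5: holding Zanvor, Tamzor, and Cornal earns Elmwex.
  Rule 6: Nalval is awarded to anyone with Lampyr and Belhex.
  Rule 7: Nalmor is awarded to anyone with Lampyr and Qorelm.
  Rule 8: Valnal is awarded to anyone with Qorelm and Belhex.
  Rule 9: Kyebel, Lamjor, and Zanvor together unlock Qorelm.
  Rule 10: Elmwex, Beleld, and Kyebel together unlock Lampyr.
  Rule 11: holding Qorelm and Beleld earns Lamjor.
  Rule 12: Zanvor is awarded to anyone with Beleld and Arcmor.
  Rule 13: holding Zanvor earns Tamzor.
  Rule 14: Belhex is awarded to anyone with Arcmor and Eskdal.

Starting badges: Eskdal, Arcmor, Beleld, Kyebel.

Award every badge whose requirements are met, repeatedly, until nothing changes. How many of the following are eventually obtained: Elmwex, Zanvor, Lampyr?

3

With Beleld and Arcmor, Zanvor is earned (Rule 12).
With Beleld and Zanvor, Cornal is earned (Rule 2).
With Zanvor, Tamzor is earned (Rule 13).
With Zanvor, Tamzor, and Cornal, Elmwex is earned (Rule 5).
With Elmwex, Beleld, and Kyebel, Lampyr is earned (Rule 10).
Elmwex: reached.
Zanvor: reached.
Lampyr: reached.
All 3 are reached.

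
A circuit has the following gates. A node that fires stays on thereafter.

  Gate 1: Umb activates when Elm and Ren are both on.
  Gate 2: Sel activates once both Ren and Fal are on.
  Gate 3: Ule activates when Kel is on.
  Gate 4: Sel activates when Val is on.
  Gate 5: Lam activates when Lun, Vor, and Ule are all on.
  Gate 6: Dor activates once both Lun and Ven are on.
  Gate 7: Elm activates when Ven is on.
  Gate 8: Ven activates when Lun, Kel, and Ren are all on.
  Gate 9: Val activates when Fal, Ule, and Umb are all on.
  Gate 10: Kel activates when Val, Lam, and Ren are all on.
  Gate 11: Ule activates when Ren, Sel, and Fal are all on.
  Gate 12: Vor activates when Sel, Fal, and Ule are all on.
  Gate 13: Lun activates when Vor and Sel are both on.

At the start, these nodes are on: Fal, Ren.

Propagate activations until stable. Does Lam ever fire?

Ren and Fal are on, so Sel activates (Gate 2).
Gate 11: Ren, Sel, and Fal on → Ule on.
Sel, Fal, and Ule are on, so Vor activates (Gate 12).
Gate 13: Vor and Sel on → Lun on.
Lun, Vor, and Ule are on, so Lam activates (Gate 5).

Yes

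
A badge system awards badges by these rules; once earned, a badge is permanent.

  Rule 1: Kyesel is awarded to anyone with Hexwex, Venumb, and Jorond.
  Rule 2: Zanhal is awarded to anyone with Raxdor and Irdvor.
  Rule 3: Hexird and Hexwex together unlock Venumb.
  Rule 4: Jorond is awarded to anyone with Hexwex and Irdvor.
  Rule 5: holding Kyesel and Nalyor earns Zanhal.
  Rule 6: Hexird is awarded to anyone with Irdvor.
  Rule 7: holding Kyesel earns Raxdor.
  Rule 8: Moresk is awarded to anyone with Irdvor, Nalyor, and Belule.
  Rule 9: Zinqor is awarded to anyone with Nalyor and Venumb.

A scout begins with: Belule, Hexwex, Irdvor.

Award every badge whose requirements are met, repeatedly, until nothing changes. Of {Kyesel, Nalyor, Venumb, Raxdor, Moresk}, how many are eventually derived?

3

With Hexwex and Irdvor, Jorond is earned (Rule 4).
With Irdvor, Hexird is earned (Rule 6).
With Hexird and Hexwex, Venumb is earned (Rule 3).
With Hexwex, Venumb, and Jorond, Kyesel is earned (Rule 1).
With Kyesel, Raxdor is earned (Rule 7).
Kyesel: reached.
No rule produces Nalyor, and it is not given.
Venumb: reached.
Raxdor: reached.
Moresk would need Irdvor, Nalyor, and Belule (Rule 8), but Nalyor is never earned.
Reached: Kyesel, Venumb, and Raxdor — 3 of the 5.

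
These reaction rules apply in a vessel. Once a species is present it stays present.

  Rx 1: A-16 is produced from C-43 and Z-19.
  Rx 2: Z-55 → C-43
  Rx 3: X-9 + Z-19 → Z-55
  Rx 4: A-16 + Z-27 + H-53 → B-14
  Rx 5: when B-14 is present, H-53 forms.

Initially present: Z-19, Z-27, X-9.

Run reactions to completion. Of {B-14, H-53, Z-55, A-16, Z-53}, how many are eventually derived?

X-9 and Z-19 present → Z-55 forms (Rx 3).
Z-55 present → C-43 forms (Rx 2).
C-43 and Z-19 present → A-16 forms (Rx 1).
B-14 would need A-16, Z-27, and H-53 (Rx 4), but H-53 never forms.
H-53 would need B-14 (Rx 5), but B-14 never forms.
Z-55: reached.
A-16: reached.
No rule produces Z-53, and it is not given.
Reached: Z-55 and A-16 — 2 of the 5.

2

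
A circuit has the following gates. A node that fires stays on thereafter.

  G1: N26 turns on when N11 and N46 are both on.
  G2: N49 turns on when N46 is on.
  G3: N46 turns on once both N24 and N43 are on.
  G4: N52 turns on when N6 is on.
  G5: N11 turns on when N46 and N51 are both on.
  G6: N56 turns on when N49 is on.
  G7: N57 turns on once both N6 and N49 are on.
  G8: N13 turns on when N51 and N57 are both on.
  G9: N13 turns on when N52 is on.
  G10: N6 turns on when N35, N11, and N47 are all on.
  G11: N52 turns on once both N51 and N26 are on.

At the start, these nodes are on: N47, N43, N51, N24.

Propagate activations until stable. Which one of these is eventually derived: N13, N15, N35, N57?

N24 and N43 are on, so N46 turns on (G3).
G5: N46 and N51 on → N11 on.
G1: N11 and N46 on → N26 on.
G11: N51 and N26 on → N52 on.
G9: N52 on → N13 on.
No rule produces N15, and it is not given. N57 would need N6 and N49 (G7), but N6 never turns on. No rule produces N35, and it is not given.

N13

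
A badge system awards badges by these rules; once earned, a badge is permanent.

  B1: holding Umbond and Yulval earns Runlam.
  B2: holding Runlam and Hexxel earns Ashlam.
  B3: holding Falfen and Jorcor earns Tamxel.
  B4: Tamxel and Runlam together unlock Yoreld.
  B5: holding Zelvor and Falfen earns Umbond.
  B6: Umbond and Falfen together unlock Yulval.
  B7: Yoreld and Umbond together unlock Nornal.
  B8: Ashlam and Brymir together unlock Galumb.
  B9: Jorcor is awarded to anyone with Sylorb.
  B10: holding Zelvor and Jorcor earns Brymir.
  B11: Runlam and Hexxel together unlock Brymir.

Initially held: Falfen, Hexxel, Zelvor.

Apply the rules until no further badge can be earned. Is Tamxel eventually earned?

Tamxel would need Falfen and Jorcor (B3), but Jorcor is never earned.

No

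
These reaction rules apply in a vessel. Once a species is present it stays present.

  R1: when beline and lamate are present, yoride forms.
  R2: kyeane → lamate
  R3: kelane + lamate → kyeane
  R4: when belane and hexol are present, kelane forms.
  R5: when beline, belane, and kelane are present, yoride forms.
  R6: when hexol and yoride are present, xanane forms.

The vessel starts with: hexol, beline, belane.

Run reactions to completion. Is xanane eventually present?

Yes

belane and hexol present → kelane forms (R4).
beline, belane, and kelane present → yoride forms (R5).
hexol and yoride present → xanane forms (R6).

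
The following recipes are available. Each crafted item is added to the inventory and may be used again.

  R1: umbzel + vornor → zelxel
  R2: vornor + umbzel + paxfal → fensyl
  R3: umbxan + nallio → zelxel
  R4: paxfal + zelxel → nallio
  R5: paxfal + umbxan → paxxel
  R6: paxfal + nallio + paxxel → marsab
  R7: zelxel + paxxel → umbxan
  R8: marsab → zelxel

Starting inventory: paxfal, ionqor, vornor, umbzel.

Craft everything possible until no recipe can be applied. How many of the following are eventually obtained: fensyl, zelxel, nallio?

Using R1, umbzel and vornor make zelxel.
Using R2, vornor, umbzel, and paxfal make fensyl.
Using R4, paxfal and zelxel make nallio.
fensyl: reached.
zelxel: reached.
nallio: reached.
All 3 are reached.

3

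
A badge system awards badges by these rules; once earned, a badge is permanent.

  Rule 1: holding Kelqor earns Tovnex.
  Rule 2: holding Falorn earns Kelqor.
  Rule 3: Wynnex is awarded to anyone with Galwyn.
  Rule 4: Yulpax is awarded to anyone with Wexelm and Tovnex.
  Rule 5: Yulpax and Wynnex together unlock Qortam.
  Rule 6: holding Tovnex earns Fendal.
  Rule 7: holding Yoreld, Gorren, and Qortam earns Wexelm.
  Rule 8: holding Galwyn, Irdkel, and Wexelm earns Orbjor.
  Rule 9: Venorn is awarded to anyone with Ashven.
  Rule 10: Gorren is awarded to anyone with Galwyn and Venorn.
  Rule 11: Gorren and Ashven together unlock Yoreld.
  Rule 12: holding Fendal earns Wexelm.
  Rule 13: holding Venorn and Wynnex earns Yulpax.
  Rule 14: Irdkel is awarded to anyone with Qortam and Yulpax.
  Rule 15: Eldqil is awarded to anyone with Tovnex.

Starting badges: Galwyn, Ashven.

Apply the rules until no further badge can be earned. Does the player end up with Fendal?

Fendal would need Tovnex (Rule 6), but Tovnex is never earned.

No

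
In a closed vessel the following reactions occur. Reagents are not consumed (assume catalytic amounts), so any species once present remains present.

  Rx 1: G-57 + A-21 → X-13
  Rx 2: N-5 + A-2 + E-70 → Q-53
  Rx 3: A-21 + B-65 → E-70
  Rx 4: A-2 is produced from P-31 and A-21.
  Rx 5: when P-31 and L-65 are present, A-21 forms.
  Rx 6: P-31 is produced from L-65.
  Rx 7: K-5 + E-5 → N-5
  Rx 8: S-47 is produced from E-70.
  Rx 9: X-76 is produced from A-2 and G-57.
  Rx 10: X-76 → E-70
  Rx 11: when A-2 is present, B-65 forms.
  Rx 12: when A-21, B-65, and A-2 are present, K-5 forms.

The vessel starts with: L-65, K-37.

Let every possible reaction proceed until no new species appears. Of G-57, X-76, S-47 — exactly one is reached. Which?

L-65 present → P-31 forms (Rx 6).
P-31 and L-65 present → A-21 forms (Rx 5).
P-31 and A-21 present → A-2 forms (Rx 4).
A-2 present → B-65 forms (Rx 11).
A-21 and B-65 present → E-70 forms (Rx 3).
E-70 present → S-47 forms (Rx 8).
X-76 would need A-2 and G-57 (Rx 9), but G-57 never forms. No rule produces G-57, and it is not given.

S-47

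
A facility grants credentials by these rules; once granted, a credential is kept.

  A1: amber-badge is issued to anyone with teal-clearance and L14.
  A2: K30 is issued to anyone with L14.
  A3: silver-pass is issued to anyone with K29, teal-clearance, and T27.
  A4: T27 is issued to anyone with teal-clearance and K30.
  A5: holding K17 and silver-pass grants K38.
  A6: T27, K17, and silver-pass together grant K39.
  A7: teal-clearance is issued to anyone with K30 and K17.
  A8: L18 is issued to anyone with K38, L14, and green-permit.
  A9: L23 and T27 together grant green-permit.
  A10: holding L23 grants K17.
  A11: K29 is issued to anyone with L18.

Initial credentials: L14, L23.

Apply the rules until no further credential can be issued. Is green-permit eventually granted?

Yes

Holding L14 grants K30 (A2).
Holding L23 grants K17 (A10).
Holding K30 and K17 grants teal-clearance (A7).
Holding teal-clearance and K30 grants T27 (A4).
Holding L23 and T27 grants green-permit (A9).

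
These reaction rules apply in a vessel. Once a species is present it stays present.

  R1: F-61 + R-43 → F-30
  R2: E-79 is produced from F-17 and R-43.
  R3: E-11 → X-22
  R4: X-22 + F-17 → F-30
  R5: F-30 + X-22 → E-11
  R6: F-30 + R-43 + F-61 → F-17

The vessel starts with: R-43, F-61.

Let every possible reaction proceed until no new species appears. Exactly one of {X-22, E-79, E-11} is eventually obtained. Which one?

F-61 and R-43 present → F-30 forms (R1).
F-30, R-43, and F-61 present → F-17 forms (R6).
F-17 and R-43 present → E-79 forms (R2).
X-22 would need E-11 (R3), but E-11 never forms. E-11 would need F-30 and X-22 (R5), but X-22 never forms.

E-79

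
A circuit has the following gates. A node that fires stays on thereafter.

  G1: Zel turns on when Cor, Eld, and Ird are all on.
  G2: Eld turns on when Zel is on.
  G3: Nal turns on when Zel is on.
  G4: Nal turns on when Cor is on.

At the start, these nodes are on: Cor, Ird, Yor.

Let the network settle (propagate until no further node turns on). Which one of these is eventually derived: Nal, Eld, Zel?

Nal

Cor is on, so Nal turns on (G4).
Eld would need Zel (G2), but Zel never turns on. Zel would need Cor, Eld, and Ird (G1), but Eld never turns on.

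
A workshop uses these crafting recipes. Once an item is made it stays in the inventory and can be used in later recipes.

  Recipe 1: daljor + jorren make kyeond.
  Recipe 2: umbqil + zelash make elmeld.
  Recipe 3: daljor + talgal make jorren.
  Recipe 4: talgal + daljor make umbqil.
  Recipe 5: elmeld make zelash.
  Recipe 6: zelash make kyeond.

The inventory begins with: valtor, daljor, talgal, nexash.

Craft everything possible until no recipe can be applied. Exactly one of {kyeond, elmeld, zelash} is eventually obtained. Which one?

kyeond

Using Recipe 3, daljor and talgal make jorren.
daljor + jorren → kyeond (Recipe 1).
zelash would need elmeld (Recipe 5), but elmeld is never obtained. elmeld would need umbqil and zelash (Recipe 2), but zelash is never obtained.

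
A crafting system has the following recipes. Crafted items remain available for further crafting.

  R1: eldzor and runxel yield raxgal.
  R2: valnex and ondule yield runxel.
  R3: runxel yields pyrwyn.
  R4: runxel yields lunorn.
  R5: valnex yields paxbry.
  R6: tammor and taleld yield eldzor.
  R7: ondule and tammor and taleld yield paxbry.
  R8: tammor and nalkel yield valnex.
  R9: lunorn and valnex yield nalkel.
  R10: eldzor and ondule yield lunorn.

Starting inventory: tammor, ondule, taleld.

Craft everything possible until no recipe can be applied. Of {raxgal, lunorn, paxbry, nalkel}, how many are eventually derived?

2

Using R7, ondule, tammor, and taleld make paxbry.
tammor and taleld → eldzor (R6).
eldzor and ondule → lunorn (R10).
raxgal would need eldzor and runxel (R1), but runxel is never obtained.
lunorn: reached.
paxbry: reached.
nalkel would need lunorn and valnex (R9), but valnex is never obtained.
Reached: lunorn and paxbry — 2 of the 4.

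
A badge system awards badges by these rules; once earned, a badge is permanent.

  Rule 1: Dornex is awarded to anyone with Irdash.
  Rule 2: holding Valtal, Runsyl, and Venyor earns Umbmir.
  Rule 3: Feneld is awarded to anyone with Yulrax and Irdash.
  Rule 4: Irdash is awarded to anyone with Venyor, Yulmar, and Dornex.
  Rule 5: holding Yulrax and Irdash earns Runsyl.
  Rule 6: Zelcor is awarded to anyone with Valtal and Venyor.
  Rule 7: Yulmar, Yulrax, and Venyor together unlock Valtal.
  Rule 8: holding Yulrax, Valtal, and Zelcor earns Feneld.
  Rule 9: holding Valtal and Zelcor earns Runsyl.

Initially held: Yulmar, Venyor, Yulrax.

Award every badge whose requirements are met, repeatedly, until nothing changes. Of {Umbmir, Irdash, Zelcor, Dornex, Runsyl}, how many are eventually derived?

3

With Yulmar, Yulrax, and Venyor, Valtal is earned (Rule 7).
With Valtal and Venyor, Zelcor is earned (Rule 6).
With Valtal and Zelcor, Runsyl is earned (Rule 9).
With Valtal, Runsyl, and Venyor, Umbmir is earned (Rule 2).
Umbmir: reached.
Irdash would need Venyor, Yulmar, and Dornex (Rule 4), but Dornex is never earned.
Zelcor: reached.
Dornex would need Irdash (Rule 1), but Irdash is never earned.
Runsyl: reached.
Reached: Umbmir, Zelcor, and Runsyl — 3 of the 5.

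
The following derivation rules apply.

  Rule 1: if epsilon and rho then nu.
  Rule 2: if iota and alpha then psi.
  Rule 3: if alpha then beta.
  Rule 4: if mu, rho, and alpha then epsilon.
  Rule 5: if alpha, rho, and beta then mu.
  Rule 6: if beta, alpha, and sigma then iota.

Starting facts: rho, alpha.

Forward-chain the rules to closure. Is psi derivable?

No

psi would need iota and alpha (Rule 2), but iota is never established.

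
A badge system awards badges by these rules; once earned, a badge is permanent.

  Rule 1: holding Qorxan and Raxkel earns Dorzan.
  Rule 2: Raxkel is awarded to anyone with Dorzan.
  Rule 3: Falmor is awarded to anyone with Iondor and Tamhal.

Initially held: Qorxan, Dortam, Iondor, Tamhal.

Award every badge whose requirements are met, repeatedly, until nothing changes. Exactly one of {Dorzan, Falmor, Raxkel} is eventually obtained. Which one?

With Iondor and Tamhal, Falmor is earned (Rule 3).
Raxkel would need Dorzan (Rule 2), but Dorzan is never earned. Dorzan would need Qorxan and Raxkel (Rule 1), but Raxkel is never earned.

Falmor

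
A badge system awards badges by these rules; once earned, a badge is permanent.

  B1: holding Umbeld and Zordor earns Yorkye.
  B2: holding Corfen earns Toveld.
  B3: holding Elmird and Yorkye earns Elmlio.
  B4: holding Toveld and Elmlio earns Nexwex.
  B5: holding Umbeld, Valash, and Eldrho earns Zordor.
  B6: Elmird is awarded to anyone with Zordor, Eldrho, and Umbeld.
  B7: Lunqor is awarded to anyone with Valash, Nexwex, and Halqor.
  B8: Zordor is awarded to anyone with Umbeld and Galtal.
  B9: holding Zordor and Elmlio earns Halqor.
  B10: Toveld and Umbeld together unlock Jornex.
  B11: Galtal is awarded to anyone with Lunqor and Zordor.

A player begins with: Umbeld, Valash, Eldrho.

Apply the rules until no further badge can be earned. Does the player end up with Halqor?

With Umbeld, Valash, and Eldrho, Zordor is earned (B5).
With Zordor, Eldrho, and Umbeld, Elmird is earned (B6).
With Umbeld and Zordor, Yorkye is earned (B1).
With Elmird and Yorkye, Elmlio is earned (B3).
With Zordor and Elmlio, Halqor is earned (B9).

Yes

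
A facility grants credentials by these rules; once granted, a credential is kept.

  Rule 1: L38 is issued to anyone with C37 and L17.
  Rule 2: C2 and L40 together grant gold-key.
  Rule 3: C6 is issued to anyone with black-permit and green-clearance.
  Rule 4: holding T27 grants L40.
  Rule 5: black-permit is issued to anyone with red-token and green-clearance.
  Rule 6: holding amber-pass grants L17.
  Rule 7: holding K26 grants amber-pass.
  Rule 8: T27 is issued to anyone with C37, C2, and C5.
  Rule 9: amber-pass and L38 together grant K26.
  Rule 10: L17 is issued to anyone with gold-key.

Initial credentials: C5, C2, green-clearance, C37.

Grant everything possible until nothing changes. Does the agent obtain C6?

C6 would need black-permit and green-clearance (Rule 3), but black-permit is never granted.

No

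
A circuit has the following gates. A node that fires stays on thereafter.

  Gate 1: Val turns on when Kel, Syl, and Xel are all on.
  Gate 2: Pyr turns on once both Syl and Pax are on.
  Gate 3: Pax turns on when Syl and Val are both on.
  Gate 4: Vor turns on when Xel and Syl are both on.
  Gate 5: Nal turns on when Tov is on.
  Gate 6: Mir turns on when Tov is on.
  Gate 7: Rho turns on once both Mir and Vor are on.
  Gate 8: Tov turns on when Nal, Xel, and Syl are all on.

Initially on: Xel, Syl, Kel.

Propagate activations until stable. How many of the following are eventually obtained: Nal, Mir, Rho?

Nal would need Tov (Gate 5), but Tov never turns on.
Mir would need Tov (Gate 6), but Tov never turns on.
Rho would need Mir and Vor (Gate 7), but Mir never turns on.
None of the 3 are reached.

0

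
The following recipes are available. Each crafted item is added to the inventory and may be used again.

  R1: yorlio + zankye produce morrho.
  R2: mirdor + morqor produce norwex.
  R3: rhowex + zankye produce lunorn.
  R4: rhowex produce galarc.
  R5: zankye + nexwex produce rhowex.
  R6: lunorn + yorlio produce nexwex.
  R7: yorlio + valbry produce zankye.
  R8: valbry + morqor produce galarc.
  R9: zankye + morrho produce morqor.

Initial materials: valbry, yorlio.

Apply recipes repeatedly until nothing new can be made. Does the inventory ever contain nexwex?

No

nexwex would need lunorn and yorlio (R6), but lunorn is never obtained.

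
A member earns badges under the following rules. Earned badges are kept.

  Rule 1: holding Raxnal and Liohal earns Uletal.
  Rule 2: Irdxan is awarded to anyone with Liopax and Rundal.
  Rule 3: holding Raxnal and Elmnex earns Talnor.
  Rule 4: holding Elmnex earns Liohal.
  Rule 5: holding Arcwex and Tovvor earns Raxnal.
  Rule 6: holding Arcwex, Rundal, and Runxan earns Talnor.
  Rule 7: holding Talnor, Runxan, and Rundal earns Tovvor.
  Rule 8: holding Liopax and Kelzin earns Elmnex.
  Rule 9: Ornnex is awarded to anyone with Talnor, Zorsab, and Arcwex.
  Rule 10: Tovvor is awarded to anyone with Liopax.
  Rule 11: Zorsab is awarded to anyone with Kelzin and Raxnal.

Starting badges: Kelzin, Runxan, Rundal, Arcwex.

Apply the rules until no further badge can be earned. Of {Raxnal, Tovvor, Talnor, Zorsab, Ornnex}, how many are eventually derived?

5

With Arcwex, Rundal, and Runxan, Talnor is earned (Rule 6).
With Talnor, Runxan, and Rundal, Tovvor is earned (Rule 7).
With Arcwex and Tovvor, Raxnal is earned (Rule 5).
With Kelzin and Raxnal, Zorsab is earned (Rule 11).
With Talnor, Zorsab, and Arcwex, Ornnex is earned (Rule 9).
Raxnal: reached.
Tovvor: reached.
Talnor: reached.
Zorsab: reached.
Ornnex: reached.
All 5 are reached.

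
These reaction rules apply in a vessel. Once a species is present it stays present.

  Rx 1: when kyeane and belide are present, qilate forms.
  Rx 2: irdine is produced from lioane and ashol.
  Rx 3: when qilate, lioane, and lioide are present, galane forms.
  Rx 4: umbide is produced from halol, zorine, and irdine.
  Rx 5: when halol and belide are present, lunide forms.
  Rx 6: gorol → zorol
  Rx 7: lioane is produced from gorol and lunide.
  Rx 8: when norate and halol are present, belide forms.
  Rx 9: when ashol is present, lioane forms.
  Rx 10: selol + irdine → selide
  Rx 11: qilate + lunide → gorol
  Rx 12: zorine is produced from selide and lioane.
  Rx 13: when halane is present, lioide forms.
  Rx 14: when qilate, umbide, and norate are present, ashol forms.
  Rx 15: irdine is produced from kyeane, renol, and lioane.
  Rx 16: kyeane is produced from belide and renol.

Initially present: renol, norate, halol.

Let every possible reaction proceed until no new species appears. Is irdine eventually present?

norate and halol present → belide forms (Rx 8).
belide and renol present → kyeane forms (Rx 16).
halol and belide present → lunide forms (Rx 5).
kyeane and belide present → qilate forms (Rx 1).
qilate and lunide present → gorol forms (Rx 11).
gorol and lunide present → lioane forms (Rx 7).
kyeane, renol, and lioane present → irdine forms (Rx 15).

Yes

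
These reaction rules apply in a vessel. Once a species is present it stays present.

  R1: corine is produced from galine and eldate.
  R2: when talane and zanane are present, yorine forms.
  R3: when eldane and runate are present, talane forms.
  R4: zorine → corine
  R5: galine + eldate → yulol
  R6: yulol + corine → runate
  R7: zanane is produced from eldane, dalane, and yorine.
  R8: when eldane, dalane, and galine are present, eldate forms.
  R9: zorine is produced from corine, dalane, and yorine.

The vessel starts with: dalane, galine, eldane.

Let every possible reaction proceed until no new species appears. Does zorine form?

No

zorine would need corine, dalane, and yorine (R9), but yorine never forms.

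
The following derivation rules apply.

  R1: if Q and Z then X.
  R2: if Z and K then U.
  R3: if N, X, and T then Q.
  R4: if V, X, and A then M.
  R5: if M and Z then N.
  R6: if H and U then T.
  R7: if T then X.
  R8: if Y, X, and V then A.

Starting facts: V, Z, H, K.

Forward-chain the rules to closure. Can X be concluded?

Z and K hold, so U follows (R2).
From H and U, R6 gives T.
T holds, so X follows (R7).

Yes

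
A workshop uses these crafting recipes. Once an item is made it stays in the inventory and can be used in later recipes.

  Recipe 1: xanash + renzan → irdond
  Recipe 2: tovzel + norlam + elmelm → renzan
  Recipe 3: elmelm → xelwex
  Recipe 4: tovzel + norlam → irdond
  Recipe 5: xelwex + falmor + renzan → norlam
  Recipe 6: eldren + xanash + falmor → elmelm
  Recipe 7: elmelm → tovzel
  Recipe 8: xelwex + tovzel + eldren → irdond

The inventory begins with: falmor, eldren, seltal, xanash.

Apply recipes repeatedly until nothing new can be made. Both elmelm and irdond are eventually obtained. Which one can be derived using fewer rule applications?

elmelm: eldren + xanash + falmor → elmelm (Recipe 6). [1 rule application]
irdond: eldren + xanash + falmor → elmelm (Recipe 6). Using Recipe 7, elmelm makes tovzel. Using Recipe 3, elmelm makes xelwex. Using Recipe 8, xelwex, tovzel, and eldren make irdond. [4 rule applications]
elmelm needs fewer.

elmelm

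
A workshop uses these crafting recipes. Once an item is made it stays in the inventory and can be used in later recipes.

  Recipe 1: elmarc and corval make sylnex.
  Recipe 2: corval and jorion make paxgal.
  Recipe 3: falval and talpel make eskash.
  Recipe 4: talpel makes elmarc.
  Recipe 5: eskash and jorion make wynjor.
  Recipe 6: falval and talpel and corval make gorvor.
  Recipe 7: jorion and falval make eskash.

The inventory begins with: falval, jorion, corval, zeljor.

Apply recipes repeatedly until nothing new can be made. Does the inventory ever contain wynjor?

Yes

jorion and falval → eskash (Recipe 7).
Using Recipe 5, eskash and jorion make wynjor.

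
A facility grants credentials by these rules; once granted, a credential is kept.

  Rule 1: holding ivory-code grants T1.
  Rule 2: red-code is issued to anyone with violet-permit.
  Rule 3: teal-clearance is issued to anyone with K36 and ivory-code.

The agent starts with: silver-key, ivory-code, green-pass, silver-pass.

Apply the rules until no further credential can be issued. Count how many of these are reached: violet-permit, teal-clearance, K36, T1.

Holding ivory-code grants T1 (Rule 1).
No rule produces violet-permit, and it is not given.
teal-clearance would need K36 and ivory-code (Rule 3), but K36 is never granted.
No rule produces K36, and it is not given.
T1: reached.
Reached: T1 — 1 of the 4.

1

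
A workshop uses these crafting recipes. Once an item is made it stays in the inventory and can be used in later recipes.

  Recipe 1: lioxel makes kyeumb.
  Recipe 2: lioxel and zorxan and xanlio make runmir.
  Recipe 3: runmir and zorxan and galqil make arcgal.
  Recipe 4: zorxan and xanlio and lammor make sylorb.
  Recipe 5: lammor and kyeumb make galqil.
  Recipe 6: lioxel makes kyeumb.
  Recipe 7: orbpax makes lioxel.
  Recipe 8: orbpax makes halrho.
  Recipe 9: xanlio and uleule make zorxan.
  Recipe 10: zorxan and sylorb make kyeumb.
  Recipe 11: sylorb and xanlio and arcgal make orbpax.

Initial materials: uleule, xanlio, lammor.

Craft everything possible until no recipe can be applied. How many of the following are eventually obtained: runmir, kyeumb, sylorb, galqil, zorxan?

Using Recipe 9, xanlio and uleule make zorxan.
zorxan and xanlio and lammor → sylorb (Recipe 4).
Using Recipe 10, zorxan and sylorb make kyeumb.
lammor and kyeumb → galqil (Recipe 5).
runmir would need lioxel, zorxan, and xanlio (Recipe 2), but lioxel is never obtained.
kyeumb: reached.
sylorb: reached.
galqil: reached.
zorxan: reached.
Reached: kyeumb, sylorb, galqil, and zorxan — 4 of the 5.

4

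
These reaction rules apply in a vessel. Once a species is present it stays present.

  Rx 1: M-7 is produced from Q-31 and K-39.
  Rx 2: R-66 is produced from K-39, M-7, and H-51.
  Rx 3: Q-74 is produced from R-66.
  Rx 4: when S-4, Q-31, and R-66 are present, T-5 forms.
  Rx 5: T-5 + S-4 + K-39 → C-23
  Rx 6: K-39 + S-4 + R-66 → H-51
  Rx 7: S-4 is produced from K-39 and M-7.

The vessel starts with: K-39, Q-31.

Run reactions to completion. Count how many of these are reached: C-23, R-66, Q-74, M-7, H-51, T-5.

Q-31 and K-39 present → M-7 forms (Rx 1).
C-23 would need T-5, S-4, and K-39 (Rx 5), but T-5 never forms.
R-66 would need K-39, M-7, and H-51 (Rx 2), but H-51 never forms.
Q-74 would need R-66 (Rx 3), but R-66 never forms.
M-7: reached.
H-51 would need K-39, S-4, and R-66 (Rx 6), but R-66 never forms.
T-5 would need S-4, Q-31, and R-66 (Rx 4), but R-66 never forms.
Reached: M-7 — 1 of the 6.

1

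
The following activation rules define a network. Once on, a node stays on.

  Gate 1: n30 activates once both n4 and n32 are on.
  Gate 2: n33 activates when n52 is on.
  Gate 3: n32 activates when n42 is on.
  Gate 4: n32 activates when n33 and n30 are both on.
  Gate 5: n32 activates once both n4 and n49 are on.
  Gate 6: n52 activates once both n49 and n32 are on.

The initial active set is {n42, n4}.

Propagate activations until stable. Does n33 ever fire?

n33 would need n52 (Gate 2), but n52 never turns on.

No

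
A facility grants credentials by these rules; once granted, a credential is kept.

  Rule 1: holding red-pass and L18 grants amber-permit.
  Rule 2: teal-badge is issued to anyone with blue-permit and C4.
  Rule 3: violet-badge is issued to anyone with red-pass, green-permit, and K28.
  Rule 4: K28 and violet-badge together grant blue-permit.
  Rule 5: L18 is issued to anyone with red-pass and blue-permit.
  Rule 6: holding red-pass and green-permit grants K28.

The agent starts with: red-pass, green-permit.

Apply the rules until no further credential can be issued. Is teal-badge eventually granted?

No

teal-badge would need blue-permit and C4 (Rule 2), but C4 is never granted.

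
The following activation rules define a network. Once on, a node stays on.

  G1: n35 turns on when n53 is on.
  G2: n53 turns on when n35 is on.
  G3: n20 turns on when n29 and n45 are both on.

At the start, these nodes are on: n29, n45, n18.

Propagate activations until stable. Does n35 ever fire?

n35 would need n53 (G1), but n53 never turns on.

No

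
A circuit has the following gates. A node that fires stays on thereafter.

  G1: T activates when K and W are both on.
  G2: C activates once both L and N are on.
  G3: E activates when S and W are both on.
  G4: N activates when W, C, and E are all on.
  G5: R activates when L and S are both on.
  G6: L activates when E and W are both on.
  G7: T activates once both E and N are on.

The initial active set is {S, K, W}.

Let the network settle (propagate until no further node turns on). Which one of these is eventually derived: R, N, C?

S and W are on, so E activates (G3).
E and W are on, so L activates (G6).
G5: L and S on → R on.
N would need W, C, and E (G4), but C never turns on. C would need L and N (G2), but N never turns on.

R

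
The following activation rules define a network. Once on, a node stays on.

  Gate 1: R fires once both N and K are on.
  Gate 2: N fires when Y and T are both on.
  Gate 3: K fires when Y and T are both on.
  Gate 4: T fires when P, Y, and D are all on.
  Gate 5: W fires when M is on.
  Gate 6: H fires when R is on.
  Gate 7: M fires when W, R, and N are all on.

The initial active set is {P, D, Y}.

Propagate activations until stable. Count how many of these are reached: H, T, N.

3

Gate 4: P, Y, and D on → T on.
Gate 2: Y and T on → N on.
Gate 3: Y and T on → K on.
N and K are on, so R fires (Gate 1).
R is on, so H fires (Gate 6).
H: reached.
T: reached.
N: reached.
All 3 are reached.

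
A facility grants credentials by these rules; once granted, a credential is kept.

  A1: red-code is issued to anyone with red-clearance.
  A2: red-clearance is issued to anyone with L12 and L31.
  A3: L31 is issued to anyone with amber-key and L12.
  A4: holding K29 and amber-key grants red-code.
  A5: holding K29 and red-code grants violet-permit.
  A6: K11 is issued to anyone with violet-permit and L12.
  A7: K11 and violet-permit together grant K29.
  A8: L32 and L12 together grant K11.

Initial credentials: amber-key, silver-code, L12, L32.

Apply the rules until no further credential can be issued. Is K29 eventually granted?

No

K29 would need K11 and violet-permit (A7), but violet-permit is never granted.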